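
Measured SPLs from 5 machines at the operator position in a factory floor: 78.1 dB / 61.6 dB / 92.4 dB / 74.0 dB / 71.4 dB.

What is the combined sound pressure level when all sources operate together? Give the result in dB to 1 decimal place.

Σ 10^(Lᵢ/10) = 1.843e+09.
L_total = 10·log₁₀(1.843e+09) = 92.7 dB.

92.7 dB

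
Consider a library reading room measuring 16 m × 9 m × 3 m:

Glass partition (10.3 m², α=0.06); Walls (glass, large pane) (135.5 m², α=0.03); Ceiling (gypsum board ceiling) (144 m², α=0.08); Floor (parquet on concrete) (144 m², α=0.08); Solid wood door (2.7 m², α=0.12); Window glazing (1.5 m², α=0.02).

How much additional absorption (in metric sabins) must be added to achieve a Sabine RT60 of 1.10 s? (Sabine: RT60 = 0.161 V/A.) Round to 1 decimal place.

35.2 sabins

A₁ = Σ Sᵢαᵢ = 10.3*0.06 + 135.5*0.03 + 144*0.08 + 144*0.08 + 2.7*0.12 + 1.5*0.02 = 28.077 sabins.
For T = 1.10 s, need A₂ = 0.161·V/T = 0.161·432/1.10 = 63.229 sabins.
Shortfall: 63.229 − 28.077 = 35.2 sabins.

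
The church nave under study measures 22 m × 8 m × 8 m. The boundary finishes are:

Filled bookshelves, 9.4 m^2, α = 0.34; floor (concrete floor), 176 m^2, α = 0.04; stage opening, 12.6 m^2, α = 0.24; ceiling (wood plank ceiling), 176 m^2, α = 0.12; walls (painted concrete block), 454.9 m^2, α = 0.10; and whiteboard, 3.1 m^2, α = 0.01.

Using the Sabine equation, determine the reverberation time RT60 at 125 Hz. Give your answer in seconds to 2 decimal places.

2.84 s

A = Σ Sᵢαᵢ = 9.4×0.34 + 176×0.04 + 12.6×0.24 + 176×0.12 + 454.9×0.10 + 3.1×0.01 = 79.901 sabins.
Room volume: 1408 m³.
RT60 = 0.161 · V / A = 0.161 × 1408 / 79.901 = 2.84 s.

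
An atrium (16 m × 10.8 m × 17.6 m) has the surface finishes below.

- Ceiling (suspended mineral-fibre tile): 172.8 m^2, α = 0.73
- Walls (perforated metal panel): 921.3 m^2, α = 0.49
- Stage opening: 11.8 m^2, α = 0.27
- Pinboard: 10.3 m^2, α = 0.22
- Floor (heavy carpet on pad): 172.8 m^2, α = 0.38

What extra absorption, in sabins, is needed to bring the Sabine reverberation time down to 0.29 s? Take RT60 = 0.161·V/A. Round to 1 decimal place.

Total absorption A₁ = 172.8*0.73 + 921.3*0.49 + 11.8*0.27 + 10.3*0.22 + 172.8*0.38
  = 126.144 + 451.437 + 3.186 + 2.266 + 65.664 = 648.697 m^2 sabins.
Target A₂ = 0.161·3041.28/0.29 = 1688.435 sabins (V = 3041.28 m³).
Shortfall: 1688.435 − 648.697 = 1039.7 sabins.

1039.7 sabins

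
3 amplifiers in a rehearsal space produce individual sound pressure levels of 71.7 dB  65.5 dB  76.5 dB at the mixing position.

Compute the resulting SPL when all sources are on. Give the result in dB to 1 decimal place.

Converting to relative power and adding: 10^(71.7/10) + 10^(65.5/10) + 10^(76.5/10) = 6.301e+07.
Back to dB: 10·log₁₀ Σ = 78.0 dB.

78.0 dB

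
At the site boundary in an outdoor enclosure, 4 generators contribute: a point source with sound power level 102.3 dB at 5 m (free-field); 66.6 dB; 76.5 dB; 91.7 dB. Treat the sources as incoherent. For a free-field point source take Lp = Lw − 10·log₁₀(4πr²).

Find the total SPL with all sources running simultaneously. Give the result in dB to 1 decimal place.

92.0 dB

Source at 5 m: Lp = 102.3 − 10·log₁₀(4π·5²) = 102.3 − 10·log₁₀(314.159) = 77.3 dB.
Sum in the linear (power) domain: Σ 10^(Lᵢ/10) = 10^(77.3/10) + 10^(66.6/10) + 10^(76.5/10) + 10^(91.7/10) = 1.582e+09.
Back to dB: 10·log₁₀ Σ = 92.0 dB.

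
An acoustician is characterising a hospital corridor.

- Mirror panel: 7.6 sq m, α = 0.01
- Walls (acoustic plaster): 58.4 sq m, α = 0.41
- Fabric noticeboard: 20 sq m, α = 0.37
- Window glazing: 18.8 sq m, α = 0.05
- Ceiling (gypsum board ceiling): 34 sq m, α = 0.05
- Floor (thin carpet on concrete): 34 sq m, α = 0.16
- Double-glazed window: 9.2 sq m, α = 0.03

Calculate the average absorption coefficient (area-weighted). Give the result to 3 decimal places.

0.219

S = Σ Sᵢ = 7.6 + 58.4 + 20 + 18.8 + 34 + 34 + 9.2 = 182.0 sq m.
Weighted sum Σ Sα = 39.776.
ᾱ = 39.776 / 182.0 = 0.219.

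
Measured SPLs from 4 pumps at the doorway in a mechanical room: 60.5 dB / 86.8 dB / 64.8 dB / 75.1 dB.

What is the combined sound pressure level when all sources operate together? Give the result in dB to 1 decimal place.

Σ 10^(Lᵢ/10) = 5.151e+08.
Combined level = 10 log₁₀(5.151e+08) = 87.1 dB.

87.1 dB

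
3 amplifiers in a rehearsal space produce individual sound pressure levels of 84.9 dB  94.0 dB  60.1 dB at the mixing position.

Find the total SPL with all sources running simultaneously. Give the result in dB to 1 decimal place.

94.5 dB

Sum in the linear (power) domain: Σ 10^(Lᵢ/10) = 10^(84.9/10) + 10^(94.0/10) + 10^(60.1/10) = 2.822e+09.
L_total = 10·log₁₀(2.822e+09) = 94.5 dB.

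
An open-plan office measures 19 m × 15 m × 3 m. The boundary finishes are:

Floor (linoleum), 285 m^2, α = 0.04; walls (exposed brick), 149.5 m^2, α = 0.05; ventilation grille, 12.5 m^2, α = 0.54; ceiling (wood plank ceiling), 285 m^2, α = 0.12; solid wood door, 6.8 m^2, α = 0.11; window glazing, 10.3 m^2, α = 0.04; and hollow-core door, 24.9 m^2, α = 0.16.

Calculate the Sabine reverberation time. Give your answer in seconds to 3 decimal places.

A = Σ Sᵢαᵢ = 285×0.04 + 149.5×0.05 + 12.5×0.54 + 285×0.12 + 6.8×0.11 + 10.3×0.04 + 24.9×0.16 = 64.969 sabins.
V = 19·15·3 = 855 m³.
Sabine: RT60 = 0.161 × 855 / 64.969 = 2.119 s.

2.119 seconds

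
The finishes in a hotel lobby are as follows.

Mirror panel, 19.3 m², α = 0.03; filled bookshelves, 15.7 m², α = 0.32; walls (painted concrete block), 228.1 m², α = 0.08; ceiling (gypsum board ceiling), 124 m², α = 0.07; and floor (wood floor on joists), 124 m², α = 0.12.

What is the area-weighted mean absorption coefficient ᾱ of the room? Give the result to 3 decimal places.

Total surface area S = 511.1 m².
Weighted sum Σ Sα = 47.411.
ᾱ = A/S = 0.093.

0.093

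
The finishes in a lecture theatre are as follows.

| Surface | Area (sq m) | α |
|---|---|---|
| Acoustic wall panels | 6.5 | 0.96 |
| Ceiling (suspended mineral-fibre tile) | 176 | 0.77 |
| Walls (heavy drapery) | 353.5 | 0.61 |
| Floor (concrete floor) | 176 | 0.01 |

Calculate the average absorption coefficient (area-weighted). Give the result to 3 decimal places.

0.504

S = Σ Sᵢ = 6.5 + 176 + 353.5 + 176 = 712.0 sq m.
A = 6.5×0.96 + 176×0.77 + 353.5×0.61 + 176×0.01 = 359.155 sabins.
ᾱ = A/S = 0.504.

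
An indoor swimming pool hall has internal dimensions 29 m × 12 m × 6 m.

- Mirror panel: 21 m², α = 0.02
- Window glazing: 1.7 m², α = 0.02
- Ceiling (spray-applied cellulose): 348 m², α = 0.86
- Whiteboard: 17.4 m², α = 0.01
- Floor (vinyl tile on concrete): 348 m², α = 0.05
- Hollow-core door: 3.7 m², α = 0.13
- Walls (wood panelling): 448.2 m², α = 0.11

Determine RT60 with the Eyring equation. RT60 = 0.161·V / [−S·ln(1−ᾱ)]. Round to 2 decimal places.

S = Σ Sᵢ = 1188.0 m².
Σ(Sᵢαᵢ) = 21×0.02 + 1.7×0.02 + 348×0.86 + 17.4×0.01 + 348×0.05 + 3.7×0.13 + 448.2×0.11 = 367.091.
ᾱ = 367.091 / 1188.0 = 0.3090.
−S·ln(1−ᾱ) = −1188.0 × ln(1 − 0.3090) = 439.103.
V = 29 × 12 × 6 = 2088 m³.
T = 0.161·V/[−S·ln(1−ᾱ)] = 0.161·2088/439.103 = 0.77 s.

0.77 s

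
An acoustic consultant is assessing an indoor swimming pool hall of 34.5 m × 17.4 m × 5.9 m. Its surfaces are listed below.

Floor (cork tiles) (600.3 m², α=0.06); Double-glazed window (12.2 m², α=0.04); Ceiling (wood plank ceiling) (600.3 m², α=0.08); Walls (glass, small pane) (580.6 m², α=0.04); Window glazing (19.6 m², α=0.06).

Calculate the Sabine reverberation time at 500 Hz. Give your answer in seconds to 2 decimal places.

5.23 sec

A = Σ Sᵢαᵢ = 600.3*0.06 + 12.2*0.04 + 600.3*0.08 + 580.6*0.04 + 19.6*0.06 = 108.930 sabins.
V = 34.5·17.4·5.9 = 3541.77 m³.
T = 0.161 V/A = 0.161·3541.77/108.930 = 5.23 s.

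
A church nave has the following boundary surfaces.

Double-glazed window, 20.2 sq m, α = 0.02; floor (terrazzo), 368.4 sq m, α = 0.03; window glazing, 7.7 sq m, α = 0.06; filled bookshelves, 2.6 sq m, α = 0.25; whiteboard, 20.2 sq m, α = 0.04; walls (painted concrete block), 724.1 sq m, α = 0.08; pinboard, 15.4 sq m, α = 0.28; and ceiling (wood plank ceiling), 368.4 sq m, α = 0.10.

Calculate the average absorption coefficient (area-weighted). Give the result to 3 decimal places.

S = Σ Sᵢ = 20.2 + 368.4 + 7.7 + 2.6 + 20.2 + 724.1 + 15.4 + 368.4 = 1527.0 sq m.
A = 20.2·0.02 + 368.4·0.03 + 7.7·0.06 + 2.6·0.25 + 20.2·0.04 + 724.1·0.08 + 15.4·0.28 + 368.4·0.10 = 112.456 sabins.
ᾱ = 112.456 / 1527.0 = 0.074.

0.074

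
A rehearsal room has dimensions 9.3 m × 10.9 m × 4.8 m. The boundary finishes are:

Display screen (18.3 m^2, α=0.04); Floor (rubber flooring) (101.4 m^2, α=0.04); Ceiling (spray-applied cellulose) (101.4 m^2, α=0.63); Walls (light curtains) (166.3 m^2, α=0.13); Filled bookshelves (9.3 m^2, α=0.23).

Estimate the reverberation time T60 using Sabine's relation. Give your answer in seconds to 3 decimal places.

0.848 sec

A = Σ Sᵢαᵢ = 18.3*0.04 + 101.4*0.04 + 101.4*0.63 + 166.3*0.13 + 9.3*0.23 = 92.428 sabins.
Volume V = 9.3 × 10.9 × 4.8 = 486.576 m³.
RT60 = 0.161 · V / A = 0.161 × 486.576 / 92.428 = 0.848 s.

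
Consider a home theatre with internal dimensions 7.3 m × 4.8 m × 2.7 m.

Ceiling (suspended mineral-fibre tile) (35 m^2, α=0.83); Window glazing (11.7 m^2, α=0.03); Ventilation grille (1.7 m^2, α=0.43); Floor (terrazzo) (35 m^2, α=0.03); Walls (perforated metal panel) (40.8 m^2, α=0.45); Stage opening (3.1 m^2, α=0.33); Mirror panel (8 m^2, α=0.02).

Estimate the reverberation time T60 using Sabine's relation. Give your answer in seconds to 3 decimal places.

0.300 s

Total absorption A = 35·0.83 + 11.7·0.03 + 1.7·0.43 + 35·0.03 + 40.8·0.45 + 3.1·0.33 + 8·0.02
  = 29.050 + 0.351 + 0.731 + 1.050 + 18.360 + 1.023 + 0.160 = 50.725 m^2 sabins.
Room volume: 94.608 m³.
RT60 = 0.161 · V / A = 0.161 × 94.608 / 50.725 = 0.300 s.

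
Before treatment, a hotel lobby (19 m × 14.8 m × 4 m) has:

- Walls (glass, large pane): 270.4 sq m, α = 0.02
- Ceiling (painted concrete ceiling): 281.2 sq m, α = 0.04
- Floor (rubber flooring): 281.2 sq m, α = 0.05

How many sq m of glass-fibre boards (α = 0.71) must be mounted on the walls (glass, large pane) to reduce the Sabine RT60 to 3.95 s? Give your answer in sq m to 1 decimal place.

21.9

A₁ = Σ Sᵢαᵢ = 270.4*0.02 + 281.2*0.04 + 281.2*0.05 = 30.716 sabins.
Required A₂ = 0.161·1124.8/3.95 = 45.846 sabins.
Absorption to add: 45.846 − 30.716 = 15.130 sabins.
Each sq m of panel replacing the walls (glass, large pane) adds (0.71 − 0.02) = 0.69 sabins.
Area = ΔA/Δα = 15.130/0.69 = 21.9 sq m.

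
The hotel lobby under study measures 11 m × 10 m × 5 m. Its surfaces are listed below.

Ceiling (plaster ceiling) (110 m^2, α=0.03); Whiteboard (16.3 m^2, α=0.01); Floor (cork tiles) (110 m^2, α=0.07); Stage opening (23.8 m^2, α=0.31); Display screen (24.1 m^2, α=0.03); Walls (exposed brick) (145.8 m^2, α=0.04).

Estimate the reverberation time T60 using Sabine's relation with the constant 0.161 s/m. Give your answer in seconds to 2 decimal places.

Total absorption A = 110×0.03 + 16.3×0.01 + 110×0.07 + 23.8×0.31 + 24.1×0.03 + 145.8×0.04
  = 3.300 + 0.163 + 7.700 + 7.378 + 0.723 + 5.832 = 25.096 m^2 sabins.
Room volume: 550 m³.
T = 0.161 V/A = 0.161·550/25.096 = 3.53 s.

3.53 s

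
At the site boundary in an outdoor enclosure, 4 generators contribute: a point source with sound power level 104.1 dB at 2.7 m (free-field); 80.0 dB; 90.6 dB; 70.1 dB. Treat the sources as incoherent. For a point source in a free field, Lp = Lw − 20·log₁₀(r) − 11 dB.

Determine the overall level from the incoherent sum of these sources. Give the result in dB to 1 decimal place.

Source at 2.7 m: Lp = 104.1 − 20·log₁₀(2.7) − 11 = 84.5 dB.
Converting to relative power and adding: 10^(84.5/10) + 10^(80.0/10) + 10^(90.6/10) + 10^(70.1/10) = 1.54e+09.
Back to dB: 10·log₁₀ Σ = 91.9 dB.

91.9 dB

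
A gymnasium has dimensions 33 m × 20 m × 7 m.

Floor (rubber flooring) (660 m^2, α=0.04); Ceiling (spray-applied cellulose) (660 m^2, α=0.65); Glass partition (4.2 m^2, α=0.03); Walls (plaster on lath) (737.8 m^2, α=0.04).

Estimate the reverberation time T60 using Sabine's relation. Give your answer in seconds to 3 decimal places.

Equivalent absorption area: A = 660×0.04 + 660×0.65 + 4.2×0.03 + 737.8×0.04 = 485.038 m^2.
Volume V = 33 × 20 × 7 = 4620 m³.
RT60 = 0.161 · V / A = 0.161 × 4620 / 485.038 = 1.534 s.

1.534 s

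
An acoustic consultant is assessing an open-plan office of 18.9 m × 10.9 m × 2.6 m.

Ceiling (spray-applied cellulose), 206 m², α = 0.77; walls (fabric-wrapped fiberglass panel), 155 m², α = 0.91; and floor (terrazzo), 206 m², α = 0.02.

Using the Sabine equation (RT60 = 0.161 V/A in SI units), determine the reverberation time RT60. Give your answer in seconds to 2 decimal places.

A = Σ Sᵢαᵢ = 206*0.77 + 155*0.91 + 206*0.02 = 303.790 sabins.
Room volume: 535.626 m³.
T = 0.161 V/A = 0.161·535.626/303.790 = 0.28 s.

0.28 seconds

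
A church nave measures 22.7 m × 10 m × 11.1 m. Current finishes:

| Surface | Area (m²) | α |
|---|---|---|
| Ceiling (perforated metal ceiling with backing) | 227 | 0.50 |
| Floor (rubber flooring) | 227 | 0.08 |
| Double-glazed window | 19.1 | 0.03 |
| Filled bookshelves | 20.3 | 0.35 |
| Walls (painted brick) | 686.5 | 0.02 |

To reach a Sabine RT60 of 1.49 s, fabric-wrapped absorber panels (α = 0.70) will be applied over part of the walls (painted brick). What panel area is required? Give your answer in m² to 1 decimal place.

A₁ = Σ Sᵢαᵢ = 227·0.50 + 227·0.08 + 19.1·0.03 + 20.3·0.35 + 686.5·0.02 = 153.068 sabins.
Required A₂ = 0.161·2519.7/1.49 = 272.263 sabins.
ΔA needed = 272.263 − 153.068 = 119.195 sabins.
Net gain per m²: Δα = 0.70 − 0.02 = 0.68.
Panel area = 119.195 / 0.68 = 175.3 m².

175.3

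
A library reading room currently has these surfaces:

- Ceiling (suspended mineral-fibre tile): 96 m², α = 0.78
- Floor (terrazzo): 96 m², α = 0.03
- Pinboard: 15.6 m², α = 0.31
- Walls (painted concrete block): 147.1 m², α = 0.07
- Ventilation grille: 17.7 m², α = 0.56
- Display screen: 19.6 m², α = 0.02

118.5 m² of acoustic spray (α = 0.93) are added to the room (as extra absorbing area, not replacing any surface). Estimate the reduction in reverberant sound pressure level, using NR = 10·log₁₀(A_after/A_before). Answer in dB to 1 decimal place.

3.2 dB

Equivalent absorption area: A_before = 96·0.78 + 96·0.03 + 15.6·0.31 + 147.1·0.07 + 17.7·0.56 + 19.6·0.02 = 103.197 m².
Added absorption = 118.5 × 0.93 = 110.205 sabins.
A_after = 103.197 + 110.205 = 213.402 sabins.
NR = 10·log₁₀(213.402/103.197) = 3.2 dB.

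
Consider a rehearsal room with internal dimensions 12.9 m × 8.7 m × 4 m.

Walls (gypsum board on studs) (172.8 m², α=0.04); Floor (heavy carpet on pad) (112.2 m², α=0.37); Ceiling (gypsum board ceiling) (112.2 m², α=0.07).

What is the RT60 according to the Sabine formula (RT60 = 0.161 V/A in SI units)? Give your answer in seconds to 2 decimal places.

A = Σ Sᵢαᵢ = 172.8·0.04 + 112.2·0.37 + 112.2·0.07 = 56.280 sabins.
Volume V = 12.9 × 8.7 × 4 = 448.92 m³.
RT60 = 0.161 · V / A = 0.161 × 448.92 / 56.280 = 1.28 s.

1.28 sec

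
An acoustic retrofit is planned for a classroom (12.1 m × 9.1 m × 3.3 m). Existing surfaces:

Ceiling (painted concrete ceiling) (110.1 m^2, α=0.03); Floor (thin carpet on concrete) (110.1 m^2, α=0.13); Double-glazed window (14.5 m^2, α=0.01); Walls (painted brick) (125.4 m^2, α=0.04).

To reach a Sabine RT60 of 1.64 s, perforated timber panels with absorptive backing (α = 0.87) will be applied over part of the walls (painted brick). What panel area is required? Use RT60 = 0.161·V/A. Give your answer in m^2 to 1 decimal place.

Total absorption A₁ = 110.1×0.03 + 110.1×0.13 + 14.5×0.01 + 125.4×0.04
  = 3.303 + 14.313 + 0.145 + 5.016 = 22.777 m^2 sabins.
V = 363.363 m³. Target absorption A₂ = 0.161 × 363.363 / 1.64 = 35.672 sabins.
ΔA needed = 35.672 − 22.777 = 12.895 sabins.
Each m^2 of panel replacing the walls (painted brick) adds (0.87 − 0.04) = 0.83 sabins.
Area = ΔA/Δα = 12.895/0.83 = 15.5 m^2.

15.5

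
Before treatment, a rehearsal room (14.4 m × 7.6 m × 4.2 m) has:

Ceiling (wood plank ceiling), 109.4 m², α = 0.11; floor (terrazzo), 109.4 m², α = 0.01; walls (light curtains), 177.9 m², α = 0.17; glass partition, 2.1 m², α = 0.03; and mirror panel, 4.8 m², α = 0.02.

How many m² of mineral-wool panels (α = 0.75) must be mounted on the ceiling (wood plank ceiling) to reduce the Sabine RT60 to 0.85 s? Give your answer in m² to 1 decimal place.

68.0

A₁ = Σ Sᵢαᵢ = 109.4·0.11 + 109.4·0.01 + 177.9·0.17 + 2.1·0.03 + 4.8·0.02 = 43.530 sabins.
Required A₂ = 0.161·459.648/0.85 = 87.063 sabins.
ΔA needed = 87.063 − 43.530 = 43.533 sabins.
Net gain per m²: Δα = 0.75 − 0.11 = 0.64.
Area = ΔA/Δα = 43.533/0.64 = 68.0 m².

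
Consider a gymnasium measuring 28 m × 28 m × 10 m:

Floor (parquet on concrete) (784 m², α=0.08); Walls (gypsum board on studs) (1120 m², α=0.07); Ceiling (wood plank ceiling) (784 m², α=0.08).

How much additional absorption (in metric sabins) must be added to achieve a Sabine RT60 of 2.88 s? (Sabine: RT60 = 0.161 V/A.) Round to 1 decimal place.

234.4 sabins

Total absorption A₁ = 784·0.08 + 1120·0.07 + 784·0.08
  = 62.720 + 78.400 + 62.720 = 203.840 m² sabins.
Target A₂ = 0.161·7840/2.88 = 438.278 sabins (V = 7840 m³).
Shortfall: 438.278 − 203.840 = 234.4 sabins.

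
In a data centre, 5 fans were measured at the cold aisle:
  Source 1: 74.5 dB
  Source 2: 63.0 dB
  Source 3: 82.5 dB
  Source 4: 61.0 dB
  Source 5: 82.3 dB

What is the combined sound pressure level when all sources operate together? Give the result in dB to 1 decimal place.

Converting to relative power and adding: 10^(74.5/10) + 10^(63.0/10) + 10^(82.5/10) + 10^(61.0/10) + 10^(82.3/10) = 3.791e+08.
Combined level = 10 log₁₀(3.791e+08) = 85.8 dB.

85.8 dB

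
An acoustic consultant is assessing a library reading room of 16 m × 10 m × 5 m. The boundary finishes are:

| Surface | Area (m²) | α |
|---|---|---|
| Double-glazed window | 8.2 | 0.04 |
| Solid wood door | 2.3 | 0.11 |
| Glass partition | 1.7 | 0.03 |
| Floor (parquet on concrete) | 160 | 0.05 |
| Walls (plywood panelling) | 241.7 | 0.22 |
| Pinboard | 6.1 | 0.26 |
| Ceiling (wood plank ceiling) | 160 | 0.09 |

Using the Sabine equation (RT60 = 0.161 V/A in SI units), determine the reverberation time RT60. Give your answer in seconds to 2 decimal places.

1.66 s

Total absorption A = 8.2×0.04 + 2.3×0.11 + 1.7×0.03 + 160×0.05 + 241.7×0.22 + 6.1×0.26 + 160×0.09
  = 0.328 + 0.253 + 0.051 + 8.000 + 53.174 + 1.586 + 14.400 = 77.792 m² sabins.
V = 16·10·5 = 800 m³.
Sabine: RT60 = 0.161 × 800 / 77.792 = 1.66 s.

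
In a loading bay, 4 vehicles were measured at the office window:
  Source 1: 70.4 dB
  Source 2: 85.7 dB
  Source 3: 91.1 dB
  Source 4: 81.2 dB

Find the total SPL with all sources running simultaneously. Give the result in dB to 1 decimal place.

Sum in the linear (power) domain: Σ 10^(Lᵢ/10) = 10^(70.4/10) + 10^(85.7/10) + 10^(91.1/10) + 10^(81.2/10) = 1.803e+09.
Combined level = 10 log₁₀(1.803e+09) = 92.6 dB.

92.6 dB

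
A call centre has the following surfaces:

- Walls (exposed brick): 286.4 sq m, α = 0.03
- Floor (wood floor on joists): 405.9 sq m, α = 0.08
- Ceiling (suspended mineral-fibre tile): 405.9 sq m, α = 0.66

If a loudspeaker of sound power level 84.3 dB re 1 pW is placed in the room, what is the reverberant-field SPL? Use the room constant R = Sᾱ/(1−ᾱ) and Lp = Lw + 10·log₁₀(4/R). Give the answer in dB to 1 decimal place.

A = 308.958 sabins; S = 1098.2 sq m.
ᾱ = 308.958/1098.2 = 0.2813; R = Sᾱ/(1−ᾱ) = 308.958/(1−0.2813) = 429.885 sq m.
Lp = Lw + 10 log₁₀(4/R) = 84.3 -20.31 = 64.0 dB.

64.0 dB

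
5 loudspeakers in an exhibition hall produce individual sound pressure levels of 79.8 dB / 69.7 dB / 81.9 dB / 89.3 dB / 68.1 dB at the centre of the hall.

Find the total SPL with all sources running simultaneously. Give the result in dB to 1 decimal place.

90.5 dB

Converting to relative power and adding: 10^(79.8/10) + 10^(69.7/10) + 10^(81.9/10) + 10^(89.3/10) + 10^(68.1/10) = 1.117e+09.
Back to dB: 10·log₁₀ Σ = 90.5 dB.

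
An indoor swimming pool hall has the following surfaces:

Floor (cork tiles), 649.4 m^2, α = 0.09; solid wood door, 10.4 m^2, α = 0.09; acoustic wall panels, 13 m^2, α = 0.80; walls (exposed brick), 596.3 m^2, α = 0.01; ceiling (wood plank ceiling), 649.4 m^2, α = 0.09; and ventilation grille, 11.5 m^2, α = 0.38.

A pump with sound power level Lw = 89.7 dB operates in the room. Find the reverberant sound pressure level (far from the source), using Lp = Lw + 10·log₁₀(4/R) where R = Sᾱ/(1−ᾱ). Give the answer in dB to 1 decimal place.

74.0 dB

Σ(Sᵢαᵢ) = 649.4·0.09 + 10.4·0.09 + 13·0.80 + 596.3·0.01 + 649.4·0.09 + 11.5·0.38 = 138.561; total area S = 1930.0 m^2.
ᾱ = 0.0718, so room constant R = A/(1−ᾱ) = 149.279 m^2.
Lp = Lw + 10 log₁₀(4/R) = 89.7 -15.72 = 74.0 dB.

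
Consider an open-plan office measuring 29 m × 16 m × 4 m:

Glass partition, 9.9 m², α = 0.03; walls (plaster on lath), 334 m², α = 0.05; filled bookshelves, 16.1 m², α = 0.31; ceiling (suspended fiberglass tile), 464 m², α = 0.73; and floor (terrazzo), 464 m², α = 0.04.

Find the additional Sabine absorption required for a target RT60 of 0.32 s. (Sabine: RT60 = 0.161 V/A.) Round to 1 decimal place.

A₁ = Σ Sᵢαᵢ = 9.9×0.03 + 334×0.05 + 16.1×0.31 + 464×0.73 + 464×0.04 = 379.268 sabins.
Target A₂ = 0.161·1856/0.32 = 933.800 sabins (V = 1856 m³).
Additional absorption ΔA = 933.800 − 379.268 = 554.5 sabins.

554.5 sabins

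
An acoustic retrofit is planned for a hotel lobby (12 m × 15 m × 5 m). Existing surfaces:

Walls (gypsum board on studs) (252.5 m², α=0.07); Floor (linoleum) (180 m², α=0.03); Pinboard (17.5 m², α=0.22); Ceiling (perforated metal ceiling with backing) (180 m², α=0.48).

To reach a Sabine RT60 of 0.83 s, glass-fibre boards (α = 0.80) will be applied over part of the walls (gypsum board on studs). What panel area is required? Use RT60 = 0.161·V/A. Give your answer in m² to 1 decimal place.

83.9

Summing Sᵢαᵢ: 17.675 + 5.400 + 3.850 + 86.400 → A₁ = 113.325 sabins.
V = 900 m³. Target absorption A₂ = 0.161 × 900 / 0.83 = 174.578 sabins.
Absorption to add: 174.578 − 113.325 = 61.253 sabins.
Net gain per m²: Δα = 0.80 − 0.07 = 0.73.
Panel area = 61.253 / 0.73 = 83.9 m².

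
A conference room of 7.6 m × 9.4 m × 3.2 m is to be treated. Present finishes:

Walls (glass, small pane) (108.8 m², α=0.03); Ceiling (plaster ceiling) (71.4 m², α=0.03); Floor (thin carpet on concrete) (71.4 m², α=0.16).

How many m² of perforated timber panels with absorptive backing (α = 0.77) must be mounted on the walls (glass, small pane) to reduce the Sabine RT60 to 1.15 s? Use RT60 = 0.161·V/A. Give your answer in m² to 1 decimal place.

Equivalent absorption area: A₁ = 108.8×0.03 + 71.4×0.03 + 71.4×0.16 = 16.830 m².
V = 228.608 m³. Target absorption A₂ = 0.161 × 228.608 / 1.15 = 32.005 sabins.
ΔA needed = 32.005 − 16.830 = 15.175 sabins.
Net gain per m²: Δα = 0.77 − 0.03 = 0.74.
Panel area = 15.175 / 0.74 = 20.5 m².

20.5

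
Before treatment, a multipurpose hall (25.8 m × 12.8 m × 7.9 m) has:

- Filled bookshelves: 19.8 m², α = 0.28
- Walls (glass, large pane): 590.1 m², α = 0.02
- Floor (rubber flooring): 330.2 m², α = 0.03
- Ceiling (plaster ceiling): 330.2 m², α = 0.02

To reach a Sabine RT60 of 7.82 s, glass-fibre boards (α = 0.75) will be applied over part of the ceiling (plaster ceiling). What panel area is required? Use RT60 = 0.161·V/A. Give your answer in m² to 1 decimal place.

Summing Sᵢαᵢ: 5.544 + 11.802 + 9.906 + 6.604 → A₁ = 33.856 sabins.
Required A₂ = 0.161·2608.896/7.82 = 53.713 sabins.
ΔA needed = 53.713 − 33.856 = 19.857 sabins.
Net gain per m²: Δα = 0.75 − 0.02 = 0.73.
Panel area = 19.857 / 0.73 = 27.2 m².

27.2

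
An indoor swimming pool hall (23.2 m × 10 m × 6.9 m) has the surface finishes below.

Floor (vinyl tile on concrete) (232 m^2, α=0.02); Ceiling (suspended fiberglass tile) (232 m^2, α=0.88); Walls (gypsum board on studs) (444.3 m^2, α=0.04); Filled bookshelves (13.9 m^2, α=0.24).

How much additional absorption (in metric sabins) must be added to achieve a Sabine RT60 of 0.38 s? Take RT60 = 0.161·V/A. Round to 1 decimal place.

448.3 sabins

Total absorption A₁ = 232×0.02 + 232×0.88 + 444.3×0.04 + 13.9×0.24
  = 4.640 + 204.160 + 17.772 + 3.336 = 229.908 m^2 sabins.
For T = 0.38 s, need A₂ = 0.161·V/T = 0.161·1600.8/0.38 = 678.234 sabins.
Additional absorption ΔA = 678.234 − 229.908 = 448.3 sabins.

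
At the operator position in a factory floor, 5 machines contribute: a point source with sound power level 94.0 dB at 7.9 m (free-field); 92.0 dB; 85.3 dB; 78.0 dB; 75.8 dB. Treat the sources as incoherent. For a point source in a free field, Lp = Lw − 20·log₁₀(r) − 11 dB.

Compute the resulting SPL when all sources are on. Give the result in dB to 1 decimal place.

Source at 7.9 m: Lp = 94.0 − 20·log₁₀(7.9) − 11 = 65.0 dB.
Converting to relative power and adding: 10^(65.0/10) + 10^(92.0/10) + 10^(85.3/10) + 10^(78.0/10) + 10^(75.8/10) = 2.028e+09.
Combined level = 10 log₁₀(2.028e+09) = 93.1 dB.

93.1 dB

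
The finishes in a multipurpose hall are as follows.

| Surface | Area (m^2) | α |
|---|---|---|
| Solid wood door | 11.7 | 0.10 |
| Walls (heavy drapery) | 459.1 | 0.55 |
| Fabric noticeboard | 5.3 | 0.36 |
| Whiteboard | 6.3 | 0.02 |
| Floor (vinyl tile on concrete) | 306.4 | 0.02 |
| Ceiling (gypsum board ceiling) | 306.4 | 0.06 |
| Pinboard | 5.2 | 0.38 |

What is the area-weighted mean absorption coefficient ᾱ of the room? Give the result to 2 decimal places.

S = Σ Sᵢ = 11.7 + 459.1 + 5.3 + 6.3 + 306.4 + 306.4 + 5.2 = 1100.4 m^2.
Weighted sum Σ Sα = 282.197.
ᾱ = A/S = 0.26.

0.26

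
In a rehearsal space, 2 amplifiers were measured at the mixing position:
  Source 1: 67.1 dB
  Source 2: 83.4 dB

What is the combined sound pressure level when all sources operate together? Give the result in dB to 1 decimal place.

83.5 dB

Sum in the linear (power) domain: Σ 10^(Lᵢ/10) = 10^(67.1/10) + 10^(83.4/10) = 2.239e+08.
L_total = 10·log₁₀(2.239e+08) = 83.5 dB.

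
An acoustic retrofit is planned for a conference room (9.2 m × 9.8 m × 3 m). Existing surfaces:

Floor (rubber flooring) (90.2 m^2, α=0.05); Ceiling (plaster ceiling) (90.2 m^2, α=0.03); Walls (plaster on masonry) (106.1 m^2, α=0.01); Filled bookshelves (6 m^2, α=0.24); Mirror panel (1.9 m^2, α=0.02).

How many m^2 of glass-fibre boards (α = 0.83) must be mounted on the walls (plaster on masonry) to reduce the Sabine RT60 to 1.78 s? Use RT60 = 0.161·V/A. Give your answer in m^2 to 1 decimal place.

Total absorption A₁ = 90.2·0.05 + 90.2·0.03 + 106.1·0.01 + 6·0.24 + 1.9·0.02
  = 4.510 + 2.706 + 1.061 + 1.440 + 0.038 = 9.755 m^2 sabins.
V = 270.48 m³. Target absorption A₂ = 0.161 × 270.48 / 1.78 = 24.465 sabins.
ΔA needed = 24.465 − 9.755 = 14.710 sabins.
Each m^2 of panel replacing the walls (plaster on masonry) adds (0.83 − 0.01) = 0.82 sabins.
Panel area = 14.710 / 0.82 = 17.9 m^2.

17.9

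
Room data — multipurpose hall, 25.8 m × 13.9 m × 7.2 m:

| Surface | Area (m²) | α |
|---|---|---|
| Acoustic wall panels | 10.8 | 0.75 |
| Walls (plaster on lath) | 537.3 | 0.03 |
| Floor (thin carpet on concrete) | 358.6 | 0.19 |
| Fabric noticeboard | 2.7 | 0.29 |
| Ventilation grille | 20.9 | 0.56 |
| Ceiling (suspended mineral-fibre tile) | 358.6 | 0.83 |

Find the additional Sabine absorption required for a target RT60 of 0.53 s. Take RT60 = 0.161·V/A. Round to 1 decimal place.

381.9 sabins

Equivalent absorption area: A₁ = 10.8·0.75 + 537.3·0.03 + 358.6·0.19 + 2.7·0.29 + 20.9·0.56 + 358.6·0.83 = 402.478 m².
Target A₂ = 0.161·2582.064/0.53 = 784.363 sabins (V = 2582.064 m³).
Shortfall: 784.363 − 402.478 = 381.9 sabins.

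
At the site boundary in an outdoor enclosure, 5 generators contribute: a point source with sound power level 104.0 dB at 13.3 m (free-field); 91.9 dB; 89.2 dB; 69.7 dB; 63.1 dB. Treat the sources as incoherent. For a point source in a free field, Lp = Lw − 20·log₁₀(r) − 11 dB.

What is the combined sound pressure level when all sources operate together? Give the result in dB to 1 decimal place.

Source at 13.3 m: Lp = 104.0 − 20·log₁₀(13.3) − 11 = 70.5 dB.
Converting to relative power and adding: 10^(70.5/10) + 10^(91.9/10) + 10^(89.2/10) + 10^(69.7/10) + 10^(63.1/10) = 2.403e+09.
L_total = 10·log₁₀(2.403e+09) = 93.8 dB.

93.8 dB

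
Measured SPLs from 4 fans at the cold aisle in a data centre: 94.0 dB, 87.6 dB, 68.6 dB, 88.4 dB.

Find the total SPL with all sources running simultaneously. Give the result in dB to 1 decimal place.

95.8 dB

Converting to relative power and adding: 10^(94.0/10) + 10^(87.6/10) + 10^(68.6/10) + 10^(88.4/10) = 3.786e+09.
L_total = 10·log₁₀(3.786e+09) = 95.8 dB.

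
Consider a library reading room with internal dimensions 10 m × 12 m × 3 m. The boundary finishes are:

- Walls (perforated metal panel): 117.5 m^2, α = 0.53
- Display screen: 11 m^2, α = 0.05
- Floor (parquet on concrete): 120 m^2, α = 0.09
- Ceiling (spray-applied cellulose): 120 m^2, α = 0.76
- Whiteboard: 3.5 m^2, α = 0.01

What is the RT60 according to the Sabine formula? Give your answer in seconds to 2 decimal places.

Summing Sᵢαᵢ: 62.275 + 0.550 + 10.800 + 91.200 + 0.035 → A = 164.860 sabins.
V = 10·12·3 = 360 m³.
Sabine: RT60 = 0.161 × 360 / 164.860 = 0.35 s.

0.35 s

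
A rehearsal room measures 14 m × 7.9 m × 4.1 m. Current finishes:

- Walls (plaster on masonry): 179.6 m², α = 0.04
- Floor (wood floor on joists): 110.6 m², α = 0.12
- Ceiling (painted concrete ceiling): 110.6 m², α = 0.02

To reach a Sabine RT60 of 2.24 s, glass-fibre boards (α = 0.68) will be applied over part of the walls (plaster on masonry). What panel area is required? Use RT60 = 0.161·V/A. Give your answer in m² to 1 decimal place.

15.5

Total absorption A₁ = 179.6×0.04 + 110.6×0.12 + 110.6×0.02
  = 7.184 + 13.272 + 2.212 = 22.668 m² sabins.
Required A₂ = 0.161·453.46/2.24 = 32.592 sabins.
Absorption to add: 32.592 − 22.668 = 9.924 sabins.
Net gain per m²: Δα = 0.68 − 0.04 = 0.64.
Panel area = 9.924 / 0.64 = 15.5 m².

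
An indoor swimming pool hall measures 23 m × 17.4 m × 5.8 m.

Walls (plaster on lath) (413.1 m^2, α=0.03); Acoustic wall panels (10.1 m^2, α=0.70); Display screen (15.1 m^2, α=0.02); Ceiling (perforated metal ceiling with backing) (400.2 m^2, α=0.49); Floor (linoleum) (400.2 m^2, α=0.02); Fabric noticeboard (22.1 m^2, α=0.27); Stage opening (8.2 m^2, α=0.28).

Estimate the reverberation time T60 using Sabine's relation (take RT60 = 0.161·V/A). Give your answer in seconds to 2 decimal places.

1.61 s

A = Σ Sᵢαᵢ = 413.1·0.03 + 10.1·0.70 + 15.1·0.02 + 400.2·0.49 + 400.2·0.02 + 22.1·0.27 + 8.2·0.28 = 232.130 sabins.
Volume V = 23 × 17.4 × 5.8 = 2321.16 m³.
RT60 = 0.161 · V / A = 0.161 × 2321.16 / 232.130 = 1.61 s.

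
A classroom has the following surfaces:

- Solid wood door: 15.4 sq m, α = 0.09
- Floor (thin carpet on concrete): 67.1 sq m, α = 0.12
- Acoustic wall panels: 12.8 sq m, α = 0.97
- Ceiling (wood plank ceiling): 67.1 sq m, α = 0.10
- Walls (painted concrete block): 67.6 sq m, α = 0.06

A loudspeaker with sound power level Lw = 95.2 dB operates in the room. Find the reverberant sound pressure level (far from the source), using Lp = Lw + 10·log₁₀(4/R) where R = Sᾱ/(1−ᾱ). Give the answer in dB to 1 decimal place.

Σ(Sᵢαᵢ) = 15.4·0.09 + 67.1·0.12 + 12.8·0.97 + 67.1·0.10 + 67.6·0.06 = 32.620; total area S = 230.0 sq m.
ᾱ = 0.1418, so room constant R = A/(1−ᾱ) = 38.010 sq m.
Lp = 95.2 + 10·log₁₀(4/38.010) = 95.2 + (-9.78) = 85.4 dB.

85.4 dB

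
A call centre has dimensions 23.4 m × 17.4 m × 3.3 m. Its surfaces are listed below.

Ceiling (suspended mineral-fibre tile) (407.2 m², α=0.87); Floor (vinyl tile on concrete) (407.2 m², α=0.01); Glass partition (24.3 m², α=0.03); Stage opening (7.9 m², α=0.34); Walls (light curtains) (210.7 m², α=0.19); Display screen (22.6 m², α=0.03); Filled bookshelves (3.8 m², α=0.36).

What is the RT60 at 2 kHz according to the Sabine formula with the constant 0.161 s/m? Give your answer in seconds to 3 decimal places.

A = Σ Sᵢαᵢ = 407.2·0.87 + 407.2·0.01 + 24.3·0.03 + 7.9·0.34 + 210.7·0.19 + 22.6·0.03 + 3.8·0.36 = 403.830 sabins.
V = 23.4·17.4·3.3 = 1343.628 m³.
RT60 = 0.161 · V / A = 0.161 × 1343.628 / 403.830 = 0.536 s.

0.536 sec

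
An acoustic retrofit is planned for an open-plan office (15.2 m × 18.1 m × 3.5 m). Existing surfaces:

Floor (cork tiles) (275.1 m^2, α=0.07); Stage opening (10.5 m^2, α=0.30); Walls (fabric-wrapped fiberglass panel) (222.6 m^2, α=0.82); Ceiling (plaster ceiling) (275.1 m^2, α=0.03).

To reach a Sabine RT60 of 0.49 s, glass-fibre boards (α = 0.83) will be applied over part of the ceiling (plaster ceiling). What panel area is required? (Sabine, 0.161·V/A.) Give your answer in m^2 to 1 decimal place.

129.0

Equivalent absorption area: A₁ = 275.1*0.07 + 10.5*0.30 + 222.6*0.82 + 275.1*0.03 = 213.192 m^2.
Required A₂ = 0.161·962.92/0.49 = 316.388 sabins.
ΔA needed = 316.388 − 213.192 = 103.196 sabins.
Net gain per m^2: Δα = 0.83 − 0.03 = 0.80.
Panel area = 103.196 / 0.80 = 129.0 m^2.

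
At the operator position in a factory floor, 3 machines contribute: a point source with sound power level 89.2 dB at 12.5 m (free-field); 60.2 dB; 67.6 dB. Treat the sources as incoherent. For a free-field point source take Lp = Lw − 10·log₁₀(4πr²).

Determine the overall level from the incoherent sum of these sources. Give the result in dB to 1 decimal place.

Source at 12.5 m: Lp = 89.2 − 10·log₁₀(4π·12.5²) = 89.2 − 10·log₁₀(1963.495) = 56.3 dB.
Sum in the linear (power) domain: Σ 10^(Lᵢ/10) = 10^(56.3/10) + 10^(60.2/10) + 10^(67.6/10) = 7.228e+06.
L_total = 10·log₁₀(7.228e+06) = 68.6 dB.

68.6 dB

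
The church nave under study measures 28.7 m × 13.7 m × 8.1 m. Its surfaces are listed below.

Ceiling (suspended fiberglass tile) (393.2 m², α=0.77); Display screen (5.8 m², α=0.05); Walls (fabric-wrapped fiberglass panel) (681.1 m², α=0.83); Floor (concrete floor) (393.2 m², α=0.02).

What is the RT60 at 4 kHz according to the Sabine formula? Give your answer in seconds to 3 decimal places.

Equivalent absorption area: A = 393.2×0.77 + 5.8×0.05 + 681.1×0.83 + 393.2×0.02 = 876.231 m².
V = 28.7·13.7·8.1 = 3184.839 m³.
Sabine: RT60 = 0.161 × 3184.839 / 876.231 = 0.585 s.

0.585 s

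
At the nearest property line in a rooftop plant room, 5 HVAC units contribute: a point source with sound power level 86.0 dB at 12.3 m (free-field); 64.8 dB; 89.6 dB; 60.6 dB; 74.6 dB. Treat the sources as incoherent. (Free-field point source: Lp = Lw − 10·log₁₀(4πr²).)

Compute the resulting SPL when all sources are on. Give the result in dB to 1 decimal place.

Source at 12.3 m: Lp = 86.0 − 10·log₁₀(4π·12.3²) = 86.0 − 10·log₁₀(1901.166) = 53.2 dB.
Converting to relative power and adding: 10^(53.2/10) + 10^(64.8/10) + 10^(89.6/10) + 10^(60.6/10) + 10^(74.6/10) = 9.452e+08.
Combined level = 10 log₁₀(9.452e+08) = 89.8 dB.

89.8 dB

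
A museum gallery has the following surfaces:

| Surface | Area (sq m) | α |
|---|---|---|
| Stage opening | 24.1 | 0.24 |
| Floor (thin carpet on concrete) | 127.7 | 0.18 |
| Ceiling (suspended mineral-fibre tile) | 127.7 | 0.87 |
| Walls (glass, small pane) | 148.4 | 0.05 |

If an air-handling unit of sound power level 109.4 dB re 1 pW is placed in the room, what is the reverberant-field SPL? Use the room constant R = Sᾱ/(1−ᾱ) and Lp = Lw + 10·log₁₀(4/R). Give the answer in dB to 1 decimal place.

91.9 dB

Σ(Sᵢαᵢ) = 24.1×0.24 + 127.7×0.18 + 127.7×0.87 + 148.4×0.05 = 147.289; total area S = 427.9 sq m.
ᾱ = 147.289/427.9 = 0.3442; R = Sᾱ/(1−ᾱ) = 147.289/(1−0.3442) = 224.594 sq m.
Lp = 109.4 + 10·log₁₀(4/224.594) = 109.4 + (-17.49) = 91.9 dB.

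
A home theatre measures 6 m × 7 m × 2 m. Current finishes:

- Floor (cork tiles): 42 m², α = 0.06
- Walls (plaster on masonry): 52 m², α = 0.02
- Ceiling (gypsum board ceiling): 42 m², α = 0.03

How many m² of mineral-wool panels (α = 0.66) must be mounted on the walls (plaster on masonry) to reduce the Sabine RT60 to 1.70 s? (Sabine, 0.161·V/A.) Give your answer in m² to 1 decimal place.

Total absorption A₁ = 42·0.06 + 52·0.02 + 42·0.03
  = 2.520 + 1.040 + 1.260 = 4.820 m² sabins.
Required A₂ = 0.161·84/1.70 = 7.955 sabins.
Absorption to add: 7.955 − 4.820 = 3.135 sabins.
Each m² of panel replacing the walls (plaster on masonry) adds (0.66 − 0.02) = 0.64 sabins.
Panel area = 3.135 / 0.64 = 4.9 m².

4.9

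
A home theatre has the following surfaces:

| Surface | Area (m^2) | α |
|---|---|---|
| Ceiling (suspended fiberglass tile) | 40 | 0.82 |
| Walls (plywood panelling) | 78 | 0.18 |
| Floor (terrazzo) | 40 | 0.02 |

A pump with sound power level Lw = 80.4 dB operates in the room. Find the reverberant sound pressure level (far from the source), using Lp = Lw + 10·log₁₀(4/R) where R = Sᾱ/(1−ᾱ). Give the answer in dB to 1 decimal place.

A = 47.640 sabins; S = 158.0 m^2.
ᾱ = 0.3015, so room constant R = A/(1−ᾱ) = 68.203 m^2.
Lp = 80.4 + 10·log₁₀(4/68.203) = 80.4 + (-12.32) = 68.1 dB.

68.1 dB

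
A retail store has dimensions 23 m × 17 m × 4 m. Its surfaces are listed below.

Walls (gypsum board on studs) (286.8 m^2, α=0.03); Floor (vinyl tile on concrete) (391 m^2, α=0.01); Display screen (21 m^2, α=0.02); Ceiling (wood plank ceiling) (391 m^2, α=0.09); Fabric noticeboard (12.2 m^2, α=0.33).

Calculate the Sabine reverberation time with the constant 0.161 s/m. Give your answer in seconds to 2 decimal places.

A = Σ Sᵢαᵢ = 286.8·0.03 + 391·0.01 + 21·0.02 + 391·0.09 + 12.2·0.33 = 52.150 sabins.
Room volume: 1564 m³.
T = 0.161 V/A = 0.161·1564/52.150 = 4.83 s.

4.83 s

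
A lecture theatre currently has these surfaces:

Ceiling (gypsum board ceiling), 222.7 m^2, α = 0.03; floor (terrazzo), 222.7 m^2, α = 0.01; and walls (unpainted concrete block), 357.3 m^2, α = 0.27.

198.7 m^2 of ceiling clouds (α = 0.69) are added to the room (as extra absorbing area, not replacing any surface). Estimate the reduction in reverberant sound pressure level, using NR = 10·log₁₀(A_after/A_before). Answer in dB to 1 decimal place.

3.6 dB

Total absorption A_before = 222.7·0.03 + 222.7·0.01 + 357.3·0.27
  = 6.681 + 2.227 + 96.471 = 105.379 m^2 sabins.
Treatment contributes 198.7·0.69 = 137.103 sabins.
New total A_after = 242.482 sabins.
NR = 10·log₁₀(242.482/105.379) = 3.6 dB.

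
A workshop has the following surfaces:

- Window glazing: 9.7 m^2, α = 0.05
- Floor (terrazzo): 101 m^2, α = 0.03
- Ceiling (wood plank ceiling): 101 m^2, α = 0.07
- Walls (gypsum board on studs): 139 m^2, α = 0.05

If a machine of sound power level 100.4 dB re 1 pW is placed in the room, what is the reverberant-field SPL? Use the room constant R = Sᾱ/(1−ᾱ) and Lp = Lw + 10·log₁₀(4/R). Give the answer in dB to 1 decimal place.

Σ(Sᵢαᵢ) = 9.7×0.05 + 101×0.03 + 101×0.07 + 139×0.05 = 17.535; total area S = 350.7 m^2.
ᾱ = 0.0500, so room constant R = A/(1−ᾱ) = 18.458 m^2.
Lp = 100.4 + 10·log₁₀(4/18.458) = 100.4 + (-6.64) = 93.8 dB.

93.8 dB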